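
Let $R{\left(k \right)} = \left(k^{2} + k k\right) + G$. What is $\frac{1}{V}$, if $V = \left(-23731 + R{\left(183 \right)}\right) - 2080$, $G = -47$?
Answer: $\frac{1}{41120} \approx 2.4319 \cdot 10^{-5}$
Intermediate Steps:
$R{\left(k \right)} = -47 + 2 k^{2}$ ($R{\left(k \right)} = \left(k^{2} + k k\right) - 47 = \left(k^{2} + k^{2}\right) - 47 = 2 k^{2} - 47 = -47 + 2 k^{2}$)
$V = 41120$ ($V = \left(-23731 - \left(47 - 2 \cdot 183^{2}\right)\right) - 2080 = \left(-23731 + \left(-47 + 2 \cdot 33489\right)\right) - 2080 = \left(-23731 + \left(-47 + 66978\right)\right) - 2080 = \left(-23731 + 66931\right) - 2080 = 43200 - 2080 = 41120$)
$\frac{1}{V} = \frac{1}{41120}$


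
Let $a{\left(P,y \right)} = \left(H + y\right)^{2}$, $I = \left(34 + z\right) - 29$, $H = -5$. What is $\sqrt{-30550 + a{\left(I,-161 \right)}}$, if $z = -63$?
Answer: $i \sqrt{2994} \approx 54.717 i$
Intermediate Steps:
$I = -58$ ($I = \left(34 - 63\right) - 29 = -29 - 29 = -58$)
$a{\left(P,y \right)} = \left(-5 + y\right)^{2}$
$\sqrt{-30550 + a{\left(I,-161 \right)}} = \sqrt{-30550 + \left(-5 - 161\right)^{2}} = \sqrt{-30550 + \left(-166\right)^{2}} = \sqrt{-30550 + 27556} = \sqrt{-2994} = i \sqrt{2994}$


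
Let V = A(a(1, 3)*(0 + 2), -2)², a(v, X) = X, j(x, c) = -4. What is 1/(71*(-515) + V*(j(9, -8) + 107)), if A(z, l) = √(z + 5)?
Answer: -1/35432 ≈ -2.8223e-5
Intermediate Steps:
A(z, l) = √(5 + z)
V = 11 (V = (√(5 + 3*(0 + 2)))² = (√(5 + 3*2))² = (√(5 + 6))² = (√11)² = 11)
1/(71*(-515) + V*(j(9, -8) + 107)) = 1/(71*(-515) + 11*(-4 + 107)) = 1/(-36565 + 11*103) = 1/(-36565 + 1133) = 1/(-35432) = -1/35432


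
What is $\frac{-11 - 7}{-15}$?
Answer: $\frac{6}{5} \approx 1.2$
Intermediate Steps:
$\frac{-11 - 7}{-15} = \left(-18\right) \left(- \frac{1}{15}\right) = \frac{6}{5}$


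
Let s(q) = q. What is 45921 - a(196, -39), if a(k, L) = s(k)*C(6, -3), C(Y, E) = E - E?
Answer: 45921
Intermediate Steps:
C(Y, E) = 0
a(k, L) = 0 (a(k, L) = k*0 = 0)
45921 - a(196, -39) = 45921 - 1*0 = 45921 + 0 = 45921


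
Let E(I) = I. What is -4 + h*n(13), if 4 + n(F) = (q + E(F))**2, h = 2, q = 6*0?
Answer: 326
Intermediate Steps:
q = 0
n(F) = -4 + F**2 (n(F) = -4 + (0 + F)**2 = -4 + F**2)
-4 + h*n(13) = -4 + 2*(-4 + 13**2) = -4 + 2*(-4 + 169) = -4 + 2*165 = -4 + 330 = 326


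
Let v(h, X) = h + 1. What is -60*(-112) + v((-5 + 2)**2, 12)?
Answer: 6730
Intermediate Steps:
v(h, X) = 1 + h
-60*(-112) + v((-5 + 2)**2, 12) = -60*(-112) + (1 + (-5 + 2)**2) = 6720 + (1 + (-3)**2) = 6720 + (1 + 9) = 6720 + 10 = 6730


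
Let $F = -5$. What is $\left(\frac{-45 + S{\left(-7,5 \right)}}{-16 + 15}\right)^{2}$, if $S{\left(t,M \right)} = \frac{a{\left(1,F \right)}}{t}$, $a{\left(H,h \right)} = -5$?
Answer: $\frac{96100}{49} \approx 1961.2$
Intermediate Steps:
$S{\left(t,M \right)} = - \frac{5}{t}$
$\left(\frac{-45 + S{\left(-7,5 \right)}}{-16 + 15}\right)^{2} = \left(\frac{-45 - \frac{5}{-7}}{-16 + 15}\right)^{2} = \left(\frac{-45 - - \frac{5}{7}}{-1}\right)^{2} = \left(\left(-45 + \frac{5}{7}\right) \left(-1\right)\right)^{2} = \left(\left(- \frac{310}{7}\right) \left(-1\right)\right)^{2} = \left(\frac{310}{7}\right)^{2} = \frac{96100}{49}$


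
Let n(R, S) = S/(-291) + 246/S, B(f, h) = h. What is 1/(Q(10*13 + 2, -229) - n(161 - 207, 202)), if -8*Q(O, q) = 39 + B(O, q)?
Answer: 117564/2730581 ≈ 0.043055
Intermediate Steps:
n(R, S) = 246/S - S/291 (n(R, S) = S*(-1/291) + 246/S = -S/291 + 246/S = 246/S - S/291)
Q(O, q) = -39/8 - q/8 (Q(O, q) = -(39 + q)/8 = -39/8 - q/8)
1/(Q(10*13 + 2, -229) - n(161 - 207, 202)) = 1/((-39/8 - ⅛*(-229)) - (246/202 - 1/291*202)) = 1/((-39/8 + 229/8) - (246*(1/202) - 202/291)) = 1/(95/4 - (123/101 - 202/291)) = 1/(95/4 - 1*15391/29391) = 1/(95/4 - 15391/29391) = 1/(2730581/117564) = 117564/2730581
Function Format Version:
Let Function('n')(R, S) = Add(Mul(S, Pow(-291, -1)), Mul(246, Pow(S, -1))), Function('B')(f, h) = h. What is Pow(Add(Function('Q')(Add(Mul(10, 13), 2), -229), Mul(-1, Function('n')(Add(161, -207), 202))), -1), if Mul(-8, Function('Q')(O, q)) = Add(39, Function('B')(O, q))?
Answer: Rational(117564, 2730581) ≈ 0.043055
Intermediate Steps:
Function('n')(R, S) = Add(Mul(246, Pow(S, -1)), Mul(Rational(-1, 291), S)) (Function('n')(R, S) = Add(Mul(S, Rational(-1, 291)), Mul(246, Pow(S, -1))) = Add(Mul(Rational(-1, 291), S), Mul(246, Pow(S, -1))) = Add(Mul(246, Pow(S, -1)), Mul(Rational(-1, 291), S)))
Function('Q')(O, q) = Add(Rational(-39, 8), Mul(Rational(-1, 8), q)) (Function('Q')(O, q) = Mul(Rational(-1, 8), Add(39, q)) = Add(Rational(-39, 8), Mul(Rational(-1, 8), q)))
Pow(Add(Function('Q')(Add(Mul(10, 13), 2), -229), Mul(-1, Function('n')(Add(161, -207), 202))), -1) = Pow(Add(Add(Rational(-39, 8), Mul(Rational(-1, 8), -229)), Mul(-1, Add(Mul(246, Pow(202, -1)), Mul(Rational(-1, 291), 202)))), -1) = Pow(Add(Add(Rational(-39, 8), Rational(229, 8)), Mul(-1, Add(Mul(246, Rational(1, 202)), Rational(-202, 291)))), -1) = Pow(Add(Rational(95, 4), Mul(-1, Add(Rational(123, 101), Rational(-202, 291)))), -1) = Pow(Add(Rational(95, 4), Mul(-1, Rational(15391, 29391))), -1) = Pow(Add(Rational(95, 4), Rational(-15391, 29391)), -1) = Pow(Rational(2730581, 117564), -1) = Rational(117564, 2730581)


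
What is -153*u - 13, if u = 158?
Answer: -24187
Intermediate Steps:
-153*u - 13 = -153*158 - 13 = -24174 - 13 = -24187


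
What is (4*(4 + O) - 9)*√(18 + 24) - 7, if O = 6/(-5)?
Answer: -7 + 11*√42/5 ≈ 7.2576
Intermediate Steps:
O = -6/5 (O = 6*(-⅕) = -6/5 ≈ -1.2000)
(4*(4 + O) - 9)*√(18 + 24) - 7 = (4*(4 - 6/5) - 9)*√(18 + 24) - 7 = (4*(14/5) - 9)*√42 - 7 = (56/5 - 9)*√42 - 7 = 11*√42/5 - 7 = -7 + 11*√42/5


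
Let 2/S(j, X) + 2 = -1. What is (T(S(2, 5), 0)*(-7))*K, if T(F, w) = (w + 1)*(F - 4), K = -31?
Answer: -3038/3 ≈ -1012.7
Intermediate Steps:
S(j, X) = -2/3 (S(j, X) = 2/(-2 - 1) = 2/(-3) = 2*(-1/3) = -2/3)
T(F, w) = (1 + w)*(-4 + F)
(T(S(2, 5), 0)*(-7))*K = ((-4 - 2/3 - 4*0 - 2/3*0)*(-7))*(-31) = ((-4 - 2/3 + 0 + 0)*(-7))*(-31) = -14/3*(-7)*(-31) = (98/3)*(-31) = -3038/3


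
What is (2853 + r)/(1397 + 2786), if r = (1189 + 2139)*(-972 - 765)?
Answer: -5777883/4183 ≈ -1381.3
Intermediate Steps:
r = -5780736 (r = 3328*(-1737) = -5780736)
(2853 + r)/(1397 + 2786) = (2853 - 5780736)/(1397 + 2786) = -5777883/4183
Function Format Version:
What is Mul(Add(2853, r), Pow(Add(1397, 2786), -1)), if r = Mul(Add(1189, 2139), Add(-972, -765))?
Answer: Rational(-5777883, 4183) ≈ -1381.3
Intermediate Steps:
r = -5780736 (r = Mul(3328, -1737) = -5780736)
Mul(Add(2853, r), Pow(Add(1397, 2786), -1)) = Mul(Add(2853, -5780736), Pow(Add(1397, 2786), -1)) = Mul(-5777883, Pow(4183, -1)) = Mul(-5777883, Rational(1, 4183)) = Rational(-5777883, 4183)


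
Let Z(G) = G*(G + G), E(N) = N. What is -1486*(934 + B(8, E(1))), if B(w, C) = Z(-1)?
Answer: -1390896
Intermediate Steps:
Z(G) = 2*G² (Z(G) = G*(2*G) = 2*G²)
B(w, C) = 2 (B(w, C) = 2*(-1)² = 2*1 = 2)
-1486*(934 + B(8, E(1))) = -1486*(934 + 2) = -1486*936 = -1390896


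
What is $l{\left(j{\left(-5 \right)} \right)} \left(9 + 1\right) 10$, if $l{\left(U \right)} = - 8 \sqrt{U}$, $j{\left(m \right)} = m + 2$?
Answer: $- 800 i \sqrt{3} \approx - 1385.6 i$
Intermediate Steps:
$j{\left(m \right)} = 2 + m$
$l{\left(j{\left(-5 \right)} \right)} \left(9 + 1\right) 10 = - 8 \sqrt{2 - 5} \left(9 + 1\right) 10 = - 8 \sqrt{-3} \cdot 10 \cdot 10 = - 8 i \sqrt{3} \cdot 100 = - 800 i \sqrt{3}$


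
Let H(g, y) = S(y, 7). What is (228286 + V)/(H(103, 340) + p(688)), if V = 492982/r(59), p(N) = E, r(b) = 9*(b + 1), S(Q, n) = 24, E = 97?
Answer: 61883711/32670 ≈ 1894.2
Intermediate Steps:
r(b) = 9 + 9*b (r(b) = 9*(1 + b) = 9 + 9*b)
H(g, y) = 24
p(N) = 97
V = 246491/270 (V = 492982/(9 + 9*59) = 492982/(9 + 531) = 492982/540 = 492982*(1/540) = 246491/270 ≈ 912.93)
(228286 + V)/(H(103, 340) + p(688)) = (228286 + 246491/270)/(24 + 97) = (61883711/270)/121 = (61883711/270)*(1/121) = 61883711/32670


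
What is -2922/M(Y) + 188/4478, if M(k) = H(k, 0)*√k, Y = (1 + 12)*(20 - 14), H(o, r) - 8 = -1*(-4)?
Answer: 94/2239 - 487*√78/156 ≈ -27.529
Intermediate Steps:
H(o, r) = 12 (H(o, r) = 8 - 1*(-4) = 8 + 4 = 12)
Y = 78 (Y = 13*6 = 78)
M(k) = 12*√k
-2922/M(Y) + 188/4478 = -2922*√78/936 + 188/4478 = -487*√78/156 + 188*(1/4478) = -487*√78/156 + 94/2239 = 94/2239 - 487*√78/156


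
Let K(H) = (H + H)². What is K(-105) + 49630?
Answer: 93730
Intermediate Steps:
K(H) = 4*H² (K(H) = (2*H)² = 4*H²)
K(-105) + 49630 = 4*(-105)² + 49630 = 4*11025 + 49630 = 44100 + 49630 = 93730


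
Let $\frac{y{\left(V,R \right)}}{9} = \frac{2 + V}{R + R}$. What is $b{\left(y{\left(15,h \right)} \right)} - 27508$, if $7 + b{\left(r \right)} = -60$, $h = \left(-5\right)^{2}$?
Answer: $-27575$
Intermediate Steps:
$h = 25$
$y{\left(V,R \right)} = \frac{9 \left(2 + V\right)}{2 R}$ ($y{\left(V,R \right)} = 9 \frac{2 + V}{R + R} = 9 \frac{2 + V}{2 R} = \frac{9 \left(2 + V\right)}{2 R}$)
$b{\left(r \right)} = -67$ ($b{\left(r \right)} = -7 - 60 = -67$)
$b{\left(y{\left(15,h \right)} \right)} - 27508 = -67 - 27508 = -27575$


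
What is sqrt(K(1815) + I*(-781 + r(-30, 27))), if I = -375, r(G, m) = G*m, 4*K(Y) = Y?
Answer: sqrt(2388315)/2 ≈ 772.71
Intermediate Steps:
K(Y) = Y/4
sqrt(K(1815) + I*(-781 + r(-30, 27))) = sqrt((1/4)*1815 - 375*(-781 - 30*27)) = sqrt(1815/4 - 375*(-781 - 810)) = sqrt(1815/4 - 375*(-1591)) = sqrt(1815/4 + 596625) = sqrt(2388315/4) = sqrt(2388315)/2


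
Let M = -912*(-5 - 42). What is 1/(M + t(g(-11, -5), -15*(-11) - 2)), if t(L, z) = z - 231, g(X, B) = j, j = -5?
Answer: 1/42796 ≈ 2.3367e-5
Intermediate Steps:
g(X, B) = -5
t(L, z) = -231 + z
M = 42864 (M = -912*(-47) = -24*(-1786) = 42864)
1/(M + t(g(-11, -5), -15*(-11) - 2)) = 1/(42864 + (-231 + (-15*(-11) - 2))) = 1/(42864 + (-231 + (165 - 2))) = 1/(42864 + (-231 + 163)) = 1/(42864 - 68) = 1/42796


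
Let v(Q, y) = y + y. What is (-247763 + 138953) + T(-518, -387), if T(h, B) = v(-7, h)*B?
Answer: 292122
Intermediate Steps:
v(Q, y) = 2*y
T(h, B) = 2*B*h (T(h, B) = (2*h)*B = 2*B*h)
(-247763 + 138953) + T(-518, -387) = (-247763 + 138953) + 2*(-387)*(-518) = -108810 + 400932 = 292122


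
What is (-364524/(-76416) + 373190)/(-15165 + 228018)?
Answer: 792168099/451815968 ≈ 1.7533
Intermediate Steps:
(-364524/(-76416) + 373190)/(-15165 + 228018) = (-364524*(-1/76416) + 373190)/212853 = (30377/6368 + 373190)*(1/212853) = (2376504297/6368)*(1/212853) = 792168099/451815968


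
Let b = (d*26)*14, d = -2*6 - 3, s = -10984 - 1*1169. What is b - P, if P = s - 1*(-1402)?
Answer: 5291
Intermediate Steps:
s = -12153 (s = -10984 - 1169 = -12153)
d = -15 (d = -12 - 3 = -15)
b = -5460 (b = -15*26*14 = -390*14 = -5460)
P = -10751 (P = -12153 - 1*(-1402) = -12153 + 1402 = -10751)
b - P = -5460 - 1*(-10751) = -5460 + 10751 = 5291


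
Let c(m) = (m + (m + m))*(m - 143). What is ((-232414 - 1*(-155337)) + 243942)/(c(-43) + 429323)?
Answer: 166865/453317 ≈ 0.36810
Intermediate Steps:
c(m) = 3*m*(-143 + m) (c(m) = (m + 2*m)*(-143 + m) = (3*m)*(-143 + m) = 3*m*(-143 + m))
((-232414 - 1*(-155337)) + 243942)/(c(-43) + 429323) = ((-232414 - 1*(-155337)) + 243942)/(3*(-43)*(-143 - 43) + 429323) = ((-232414 + 155337) + 243942)/(3*(-43)*(-186) + 429323) = (-77077 + 243942)/(23994 + 429323) = 166865/453317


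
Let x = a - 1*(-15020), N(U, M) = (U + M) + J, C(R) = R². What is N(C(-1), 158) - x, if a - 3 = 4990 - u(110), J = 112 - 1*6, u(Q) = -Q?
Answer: -19858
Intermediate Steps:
J = 106 (J = 112 - 6 = 106)
N(U, M) = 106 + M + U (N(U, M) = (U + M) + 106 = (M + U) + 106 = 106 + M + U)
a = 5103 (a = 3 + (4990 - (-1)*110) = 3 + (4990 - 1*(-110)) = 3 + (4990 + 110) = 3 + 5100 = 5103)
x = 20123 (x = 5103 - 1*(-15020) = 5103 + 15020 = 20123)
N(C(-1), 158) - x = (106 + 158 + (-1)²) - 1*20123 = (106 + 158 + 1) - 20123 = 265 - 20123 = -19858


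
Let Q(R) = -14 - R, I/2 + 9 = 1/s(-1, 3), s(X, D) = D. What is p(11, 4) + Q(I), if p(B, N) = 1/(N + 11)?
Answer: 17/5 ≈ 3.4000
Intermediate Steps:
p(B, N) = 1/(11 + N)
I = -52/3 (I = -18 + 2/3 = -18 + 2*(⅓) = -18 + ⅔ = -52/3 ≈ -17.333)
p(11, 4) + Q(I) = 1/(11 + 4) + (-14 - 1*(-52/3)) = 1/15 + (-14 + 52/3) = 1/15 + 10/3 = 17/5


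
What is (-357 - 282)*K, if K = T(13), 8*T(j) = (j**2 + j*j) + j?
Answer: -224289/8 ≈ -28036.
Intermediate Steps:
T(j) = j**2/4 + j/8 (T(j) = ((j**2 + j*j) + j)/8 = ((j**2 + j**2) + j)/8 = (2*j**2 + j)/8 = (j + 2*j**2)/8 = j**2/4 + j/8)
K = 351/8 (K = (1/8)*13*(1 + 2*13) = (1/8)*13*(1 + 26) = (1/8)*13*27 = 351/8 ≈ 43.875)
(-357 - 282)*K = (-357 - 282)*(351/8) = -639*351/8 = -224289/8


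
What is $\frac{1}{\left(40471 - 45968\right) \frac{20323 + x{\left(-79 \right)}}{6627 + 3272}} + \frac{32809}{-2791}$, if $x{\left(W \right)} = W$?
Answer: $- \frac{3651054749921}{310586018988} \approx -11.755$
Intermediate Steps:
$\frac{1}{\left(40471 - 45968\right) \frac{20323 + x{\left(-79 \right)}}{6627 + 3272}} + \frac{32809}{-2791} = \frac{1}{\left(40471 - 45968\right) \frac{20323 - 79}{6627 + 3272}} + \frac{32809}{-2791} = \frac{1}{\left(-5497\right) \frac{20244}{9899}} + 32809 \left(- \frac{1}{2791}\right) = - \frac{1}{5497 \cdot 20244 \cdot \frac{1}{9899}} - \frac{32809}{2791} = - \frac{1}{5497 \cdot \frac{20244}{9899}} - \frac{32809}{2791} = \left(- \frac{1}{5497}\right) \frac{9899}{20244} - \frac{32809}{2791} = - \frac{9899}{111281268} - \frac{32809}{2791} = - \frac{3651054749921}{310586018988}$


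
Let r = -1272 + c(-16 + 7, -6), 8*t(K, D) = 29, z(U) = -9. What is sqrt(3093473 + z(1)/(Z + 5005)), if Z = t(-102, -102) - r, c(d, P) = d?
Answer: sqrt(7832056450485473)/50317 ≈ 1758.8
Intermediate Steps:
t(K, D) = 29/8 (t(K, D) = (1/8)*29 = 29/8)
r = -1281 (r = -1272 + (-16 + 7) = -1272 - 9 = -1281)
Z = 10277/8 (Z = 29/8 - 1*(-1281) = 29/8 + 1281 = 10277/8 ≈ 1284.6)
sqrt(3093473 + z(1)/(Z + 5005)) = sqrt(3093473 - 9/(10277/8 + 5005)) = sqrt(3093473 - 9/(50317/8)) = sqrt(3093473 + (8/50317)*(-9)) = sqrt(3093473 - 72/50317) = sqrt(155654280869/50317) = sqrt(7832056450485473)/50317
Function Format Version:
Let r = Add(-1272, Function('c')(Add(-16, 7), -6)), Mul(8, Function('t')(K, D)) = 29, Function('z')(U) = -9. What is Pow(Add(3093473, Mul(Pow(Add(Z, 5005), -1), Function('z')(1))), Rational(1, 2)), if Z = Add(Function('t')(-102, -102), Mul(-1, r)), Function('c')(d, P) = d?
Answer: Mul(Rational(1, 50317), Pow(7832056450485473, Rational(1, 2))) ≈ 1758.8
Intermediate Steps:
Function('t')(K, D) = Rational(29, 8) (Function('t')(K, D) = Mul(Rational(1, 8), 29) = Rational(29, 8))
r = -1281 (r = Add(-1272, Add(-16, 7)) = Add(-1272, -9) = -1281)
Z = Rational(10277, 8) (Z = Add(Rational(29, 8), Mul(-1, -1281)) = Add(Rational(29, 8), 1281) = Rational(10277, 8) ≈ 1284.6)
Pow(Add(3093473, Mul(Pow(Add(Z, 5005), -1), Function('z')(1))), Rational(1, 2)) = Pow(Add(3093473, Mul(Pow(Add(Rational(10277, 8), 5005), -1), -9)), Rational(1, 2)) = Pow(Add(3093473, Mul(Pow(Rational(50317, 8), -1), -9)), Rational(1, 2)) = Pow(Add(3093473, Mul(Rational(8, 50317), -9)), Rational(1, 2)) = Pow(Add(3093473, Rational(-72, 50317)), Rational(1, 2)) = Pow(Rational(155654280869, 50317), Rational(1, 2)) = Mul(Rational(1, 50317), Pow(7832056450485473, Rational(1, 2)))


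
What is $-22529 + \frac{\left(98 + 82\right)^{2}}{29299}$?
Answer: $- \frac{660044771}{29299} \approx -22528.0$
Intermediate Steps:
$-22529 + \frac{\left(98 + 82\right)^{2}}{29299} = -22529 + 180^{2} \cdot \frac{1}{29299} = -22529 + 32400 \cdot \frac{1}{29299} = -22529 + \frac{32400}{29299} = - \frac{660044771}{29299}$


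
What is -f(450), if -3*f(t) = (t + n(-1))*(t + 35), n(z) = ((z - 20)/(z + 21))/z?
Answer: 291679/4 ≈ 72920.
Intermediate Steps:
n(z) = (-20 + z)/(z*(21 + z)) (n(z) = ((-20 + z)/(21 + z))/z = (-20 + z)/(z*(21 + z)))
f(t) = -(35 + t)*(21/20 + t)/3 (f(t) = -(t + (-20 - 1)/((-1)*(21 - 1)))*(t + 35)/3 = -(t - 1*(-21)/20)*(35 + t)/3 = -(t - 1*1/20*(-21))*(35 + t)/3 = -(t + 21/20)*(35 + t)/3 = -(21/20 + t)*(35 + t)/3 = -(35 + t)*(21/20 + t)/3)
-f(450) = -(-49/4 - 721/60*450 - ⅓*450²) = -(-49/4 - 10815/2 - ⅓*202500) = -(-49/4 - 10815/2 - 67500) = -1*(-291679/4) = 291679/4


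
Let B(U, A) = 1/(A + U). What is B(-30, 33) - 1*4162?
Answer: -12485/3 ≈ -4161.7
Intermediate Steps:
B(-30, 33) - 1*4162 = 1/(33 - 30) - 1*4162 = 1/3 - 4162 = ⅓ - 4162 = -12485/3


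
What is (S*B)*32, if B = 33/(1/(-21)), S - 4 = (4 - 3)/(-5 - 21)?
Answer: -1142064/13 ≈ -87851.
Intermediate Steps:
S = 103/26 (S = 4 + (4 - 3)/(-5 - 21) = 4 + 1/(-26) = 4 + 1*(-1/26) = 4 - 1/26 = 103/26 ≈ 3.9615)
B = -693 (B = 33/(-1/21) = 33*(-21) = -693)
(S*B)*32 = ((103/26)*(-693))*32 = -71379/26*32 = -1142064/13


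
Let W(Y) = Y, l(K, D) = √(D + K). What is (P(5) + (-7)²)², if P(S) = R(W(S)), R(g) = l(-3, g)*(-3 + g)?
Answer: 2409 + 196*√2 ≈ 2686.2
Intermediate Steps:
R(g) = (-3 + g)^(3/2) (R(g) = √(g - 3)*(-3 + g) = √(-3 + g)*(-3 + g) = (-3 + g)^(3/2))
P(S) = (-3 + S)^(3/2)
(P(5) + (-7)²)² = ((-3 + 5)^(3/2) + (-7)²)² = (2^(3/2) + 49)² = (2*√2 + 49)² = (49 + 2*√2)²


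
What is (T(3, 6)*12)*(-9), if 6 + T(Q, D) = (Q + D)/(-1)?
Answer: 1620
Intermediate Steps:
T(Q, D) = -6 - D - Q (T(Q, D) = -6 + (Q + D)/(-1) = -6 - (D + Q) = -6 + (-D - Q) = -6 - D - Q)
(T(3, 6)*12)*(-9) = ((-6 - 1*6 - 1*3)*12)*(-9) = ((-6 - 6 - 3)*12)*(-9) = -15*12*(-9) = -180*(-9) = 1620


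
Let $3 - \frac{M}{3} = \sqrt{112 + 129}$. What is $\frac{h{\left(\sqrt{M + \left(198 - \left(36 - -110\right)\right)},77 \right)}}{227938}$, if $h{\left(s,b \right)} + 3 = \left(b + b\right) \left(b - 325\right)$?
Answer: $- \frac{38195}{227938} \approx -0.16757$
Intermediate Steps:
$M = 9 - 3 \sqrt{241}$ ($M = 9 - 3 \sqrt{112 + 129} = 9 - 3 \sqrt{241} \approx -37.573$)
$h{\left(s,b \right)} = -3 + 2 b \left(-325 + b\right)$ ($h{\left(s,b \right)} = -3 + \left(b + b\right) \left(b - 325\right) = -3 + 2 b \left(-325 + b\right)$)
$\frac{h{\left(\sqrt{M + \left(198 - \left(36 - -110\right)\right)},77 \right)}}{227938} = \frac{-3 - 50050 + 2 \cdot 77^{2}}{227938} = \left(-3 - 50050 + 2 \cdot 5929\right) \frac{1}{227938} = \left(-3 - 50050 + 11858\right) \frac{1}{227938} = \left(-38195\right) \frac{1}{227938} = - \frac{38195}{227938}$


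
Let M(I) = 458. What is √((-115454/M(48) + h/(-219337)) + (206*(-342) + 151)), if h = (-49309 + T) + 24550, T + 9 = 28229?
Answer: I*√177996251292280335893/50228173 ≈ 265.62*I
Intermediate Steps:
T = 28220 (T = -9 + 28229 = 28220)
h = 3461 (h = (-49309 + 28220) + 24550 = -21089 + 24550 = 3461)
√((-115454/M(48) + h/(-219337)) + (206*(-342) + 151)) = √((-115454/458 + 3461/(-219337)) + (206*(-342) + 151)) = √((-115454*1/458 + 3461*(-1/219337)) + (-70452 + 151)) = √((-57727/229 - 3461/219337) - 70301) = √(-12662459568/50228173 - 70301) = √(-3543753249641/50228173) = I*√177996251292280335893/50228173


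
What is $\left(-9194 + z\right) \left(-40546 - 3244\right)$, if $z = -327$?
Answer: $416924590$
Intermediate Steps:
$\left(-9194 + z\right) \left(-40546 - 3244\right) = \left(-9194 - 327\right) \left(-40546 - 3244\right) = \left(-9521\right) \left(-43790\right) = 416924590$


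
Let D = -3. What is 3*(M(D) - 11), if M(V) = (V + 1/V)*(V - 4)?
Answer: 37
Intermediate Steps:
M(V) = (-4 + V)*(V + 1/V) (M(V) = (V + 1/V)*(-4 + V) = (-4 + V)*(V + 1/V))
3*(M(D) - 11) = 3*((1 + (-3)² - 4*(-3) - 4/(-3)) - 11) = 3*((1 + 9 + 12 - 4*(-⅓)) - 11) = 3*((1 + 9 + 12 + 4/3) - 11) = 3*(70/3 - 11) = 3*(37/3) = 37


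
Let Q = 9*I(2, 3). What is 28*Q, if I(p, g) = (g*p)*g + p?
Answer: 5040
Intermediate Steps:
I(p, g) = p + p*g² (I(p, g) = p*g² + p = p + p*g²)
Q = 180 (Q = 9*(2*(1 + 3²)) = 9*(2*(1 + 9)) = 9*(2*10) = 9*20 = 180)
28*Q = 28*180 = 5040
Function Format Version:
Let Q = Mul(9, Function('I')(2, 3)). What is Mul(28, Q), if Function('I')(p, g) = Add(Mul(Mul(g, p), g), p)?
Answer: 5040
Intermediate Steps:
Function('I')(p, g) = Add(p, Mul(p, Pow(g, 2))) (Function('I')(p, g) = Add(Mul(p, Pow(g, 2)), p) = Add(p, Mul(p, Pow(g, 2))))
Q = 180 (Q = Mul(9, Mul(2, Add(1, Pow(3, 2)))) = Mul(9, Mul(2, Add(1, 9))) = Mul(9, Mul(2, 10)) = Mul(9, 20) = 180)
Mul(28, Q) = Mul(28, 180) = 5040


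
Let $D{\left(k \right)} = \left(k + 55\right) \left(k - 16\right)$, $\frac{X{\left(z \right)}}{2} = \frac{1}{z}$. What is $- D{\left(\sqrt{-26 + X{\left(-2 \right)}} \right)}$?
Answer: $907 - 117 i \sqrt{3} \approx 907.0 - 202.65 i$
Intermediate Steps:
$X{\left(z \right)} = \frac{2}{z}$
$D{\left(k \right)} = \left(-16 + k\right) \left(55 + k\right)$ ($D{\left(k \right)} = \left(55 + k\right) \left(k - 16\right) = \left(55 + k\right) \left(-16 + k\right) = \left(-16 + k\right) \left(55 + k\right)$)
$- D{\left(\sqrt{-26 + X{\left(-2 \right)}} \right)} = - (-880 + \left(\sqrt{-26 + \frac{2}{-2}}\right)^{2} + 39 \sqrt{-26 + \frac{2}{-2}}) = - (-880 + \left(\sqrt{-26 + 2 \left(- \frac{1}{2}\right)}\right)^{2} + 39 \sqrt{-26 + 2 \left(- \frac{1}{2}\right)}) = - (-880 + \left(\sqrt{-26 - 1}\right)^{2} + 39 \sqrt{-26 - 1}) = - (-880 + \left(\sqrt{-27}\right)^{2} + 39 \sqrt{-27}) = - (-880 + \left(3 i \sqrt{3}\right)^{2} + 39 \cdot 3 i \sqrt{3}) = - (-880 - 27 + 117 i \sqrt{3}) = - (-907 + 117 i \sqrt{3}) = 907 - 117 i \sqrt{3}$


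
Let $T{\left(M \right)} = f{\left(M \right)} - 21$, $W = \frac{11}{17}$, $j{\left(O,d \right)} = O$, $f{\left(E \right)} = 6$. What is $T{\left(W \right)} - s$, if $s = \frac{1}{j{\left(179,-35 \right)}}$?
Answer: $- \frac{2686}{179} \approx -15.006$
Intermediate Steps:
$W = \frac{11}{17}$ ($W = 11 \cdot \frac{1}{17} = \frac{11}{17} \approx 0.64706$)
$T{\left(M \right)} = -15$ ($T{\left(M \right)} = 6 - 21 = -15$)
$s = \frac{1}{179} \approx 0.0055866$
$T{\left(W \right)} - s = -15 - \frac{1}{179} = - \frac{2686}{179}$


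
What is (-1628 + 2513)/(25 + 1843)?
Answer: 885/1868 ≈ 0.47377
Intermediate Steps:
(-1628 + 2513)/(25 + 1843) = 885/1868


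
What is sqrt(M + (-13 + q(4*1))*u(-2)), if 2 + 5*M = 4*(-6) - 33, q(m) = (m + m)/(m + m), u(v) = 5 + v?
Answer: I*sqrt(1195)/5 ≈ 6.9138*I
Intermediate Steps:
q(m) = 1 (q(m) = (2*m)/((2*m)) = (2*m)*(1/(2*m)) = 1)
M = -59/5 (M = -2/5 + (4*(-6) - 33)/5 = -2/5 + (-24 - 33)/5 = -2/5 + (1/5)*(-57) = -2/5 - 57/5 = -59/5 ≈ -11.800)
sqrt(M + (-13 + q(4*1))*u(-2)) = sqrt(-59/5 + (-13 + 1)*(5 - 2)) = sqrt(-59/5 - 12*3) = sqrt(-59/5 - 36) = sqrt(-239/5) = I*sqrt(1195)/5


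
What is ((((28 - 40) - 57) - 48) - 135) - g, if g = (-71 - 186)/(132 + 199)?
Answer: -83155/331 ≈ -251.22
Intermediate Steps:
g = -257/331 ≈ -0.77643
((((28 - 40) - 57) - 48) - 135) - g = ((((28 - 40) - 57) - 48) - 135) - 1*(-257/331) = (((-12 - 57) - 48) - 135) + 257/331 = ((-69 - 48) - 135) + 257/331 = (-117 - 135) + 257/331 = -252 + 257/331 = -83155/331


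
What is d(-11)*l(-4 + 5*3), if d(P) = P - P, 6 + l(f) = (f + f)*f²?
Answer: 0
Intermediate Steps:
l(f) = -6 + 2*f³ (l(f) = -6 + (f + f)*f² = -6 + (2*f)*f² = -6 + 2*f³)
d(P) = 0
d(-11)*l(-4 + 5*3) = 0*(-6 + 2*(-4 + 5*3)³) = 0*(-6 + 2*(-4 + 15)³) = 0*(-6 + 2*11³) = 0*(-6 + 2*1331) = 0*(-6 + 2662) = 0*2656 = 0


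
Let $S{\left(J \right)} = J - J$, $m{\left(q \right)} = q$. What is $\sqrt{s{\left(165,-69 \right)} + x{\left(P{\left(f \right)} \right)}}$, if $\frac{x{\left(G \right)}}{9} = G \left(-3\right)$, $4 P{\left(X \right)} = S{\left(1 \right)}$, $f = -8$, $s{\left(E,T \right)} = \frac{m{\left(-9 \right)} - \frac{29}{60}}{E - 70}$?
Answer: $\frac{i \sqrt{32433}}{570} \approx 0.31595 i$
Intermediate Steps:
$s{\left(E,T \right)} = - \frac{569}{60 \left(-70 + E\right)}$ ($s{\left(E,T \right)} = \frac{-9 - \frac{29}{60}}{E - 70} = \frac{-9 - \frac{29}{60}}{-70 + E} = - \frac{569}{60 \left(-70 + E\right)}$)
$S{\left(J \right)} = 0$
$P{\left(X \right)} = 0$ ($P{\left(X \right)} = \frac{1}{4} \cdot 0 = 0$)
$x{\left(G \right)} = - 27 G$ ($x{\left(G \right)} = 9 G \left(-3\right) = 9 \left(- 3 G\right) = - 27 G$)
$\sqrt{s{\left(165,-69 \right)} + x{\left(P{\left(f \right)} \right)}} = \sqrt{- \frac{569}{-4200 + 60 \cdot 165} - 0} = \sqrt{- \frac{569}{-4200 + 9900} + 0} = \sqrt{- \frac{569}{5700} + 0} = \sqrt{- \frac{569}{5700}} = \frac{i \sqrt{32433}}{570}$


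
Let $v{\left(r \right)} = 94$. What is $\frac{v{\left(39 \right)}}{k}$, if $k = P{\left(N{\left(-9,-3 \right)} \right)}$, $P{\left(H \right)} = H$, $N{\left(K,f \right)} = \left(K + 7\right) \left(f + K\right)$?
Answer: $\frac{47}{12} \approx 3.9167$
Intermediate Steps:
$N{\left(K,f \right)} = \left(7 + K\right) \left(K + f\right)$
$k = 24$ ($k = \left(-9\right)^{2} + 7 \left(-9\right) + 7 \left(-3\right) - -27 = 81 - 63 - 21 + 27 = 24$)
$\frac{v{\left(39 \right)}}{k} = \frac{94}{24} = 94 \cdot \frac{1}{24} = \frac{47}{12}$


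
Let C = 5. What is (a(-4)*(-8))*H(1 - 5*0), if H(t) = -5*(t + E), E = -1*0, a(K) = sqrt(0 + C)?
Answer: 40*sqrt(5) ≈ 89.443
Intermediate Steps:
a(K) = sqrt(5) (a(K) = sqrt(0 + 5) = sqrt(5))
E = 0
H(t) = -5*t (H(t) = -5*(t + 0) = -5*t)
(a(-4)*(-8))*H(1 - 5*0) = (sqrt(5)*(-8))*(-5*(1 - 5*0)) = (-8*sqrt(5))*(-5*(1 + 0)) = (-8*sqrt(5))*(-5*1) = -8*sqrt(5)*(-5) = 40*sqrt(5)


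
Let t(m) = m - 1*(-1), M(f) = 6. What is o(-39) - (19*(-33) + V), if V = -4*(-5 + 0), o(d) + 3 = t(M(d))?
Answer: 611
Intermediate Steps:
t(m) = 1 + m (t(m) = m + 1 = 1 + m)
o(d) = 4 (o(d) = -3 + (1 + 6) = -3 + 7 = 4)
V = 20 (V = -4*(-5) = 20)
o(-39) - (19*(-33) + V) = 4 - (19*(-33) + 20) = 4 - (-627 + 20) = 4 - 1*(-607) = 4 + 607 = 611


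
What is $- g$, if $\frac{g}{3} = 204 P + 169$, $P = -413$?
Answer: $252249$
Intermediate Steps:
$g = -252249$ ($g = 3 \left(204 \left(-413\right) + 169\right) = 3 \left(-84252 + 169\right) = 3 \left(-84083\right) = -252249$)
$- g = \left(-1\right) \left(-252249\right) = 252249$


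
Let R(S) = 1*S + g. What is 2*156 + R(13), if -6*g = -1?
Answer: 1951/6 ≈ 325.17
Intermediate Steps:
g = ⅙ (g = -⅙*(-1) = ⅙ ≈ 0.16667)
R(S) = ⅙ + S (R(S) = 1*S + ⅙ = S + ⅙ = ⅙ + S)
2*156 + R(13) = 2*156 + (⅙ + 13) = 312 + 79/6 = 1951/6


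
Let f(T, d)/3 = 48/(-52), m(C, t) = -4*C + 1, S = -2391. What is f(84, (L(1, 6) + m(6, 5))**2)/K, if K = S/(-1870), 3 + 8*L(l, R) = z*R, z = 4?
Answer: -22440/10361 ≈ -2.1658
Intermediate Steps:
m(C, t) = 1 - 4*C
L(l, R) = -3/8 + R/2 (L(l, R) = -3/8 + (4*R)/8 = -3/8 + R/2)
f(T, d) = -36/13 (f(T, d) = 3*(48/(-52)) = 3*(48*(-1/52)) = 3*(-12/13) = -36/13)
K = 2391/1870 (K = -2391/(-1870) = -2391*(-1/1870) = 2391/1870 ≈ 1.2786)
f(84, (L(1, 6) + m(6, 5))**2)/K = -36/(13*2391/1870) = -36/13*1870/2391 = -22440/10361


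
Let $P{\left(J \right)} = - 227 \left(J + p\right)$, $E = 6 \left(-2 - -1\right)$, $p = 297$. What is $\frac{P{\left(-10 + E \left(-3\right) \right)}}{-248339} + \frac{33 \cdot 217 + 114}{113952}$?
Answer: $\frac{3232044315}{9432908576} \approx 0.34264$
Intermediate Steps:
$E = -6$ ($E = 6 \left(-2 + 1\right) = 6 \left(-1\right) = -6$)
$P{\left(J \right)} = -67419 - 227 J$ ($P{\left(J \right)} = - 227 \left(J + 297\right) = - 227 \left(297 + J\right) = -67419 - 227 J$)
$\frac{P{\left(-10 + E \left(-3\right) \right)}}{-248339} + \frac{33 \cdot 217 + 114}{113952} = \frac{-67419 - 227 \left(-10 - -18\right)}{-248339} + \frac{33 \cdot 217 + 114}{113952} = \left(-67419 - 227 \left(-10 + 18\right)\right) \left(- \frac{1}{248339}\right) + \left(7161 + 114\right) \frac{1}{113952} = \left(-67419 - 1816\right) \left(- \frac{1}{248339}\right) + 7275 \cdot \frac{1}{113952} = \left(-67419 - 1816\right) \left(- \frac{1}{248339}\right) + \frac{2425}{37984} = \left(-69235\right) \left(- \frac{1}{248339}\right) + \frac{2425}{37984} = \frac{69235}{248339} + \frac{2425}{37984} = \frac{3232044315}{9432908576}$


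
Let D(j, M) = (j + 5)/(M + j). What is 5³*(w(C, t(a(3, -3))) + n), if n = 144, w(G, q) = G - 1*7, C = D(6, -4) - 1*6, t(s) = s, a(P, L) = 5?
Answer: 34125/2 ≈ 17063.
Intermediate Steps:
D(j, M) = (5 + j)/(M + j)
C = -½ (C = (5 + 6)/(-4 + 6) - 1*6 = 11/2 - 6 = -½ ≈ -0.50000)
w(G, q) = -7 + G (w(G, q) = G - 7 = -7 + G)
5³*(w(C, t(a(3, -3))) + n) = 5³*((-7 - ½) + 144) = 125*(-15/2 + 144) = 125*(273/2) = 34125/2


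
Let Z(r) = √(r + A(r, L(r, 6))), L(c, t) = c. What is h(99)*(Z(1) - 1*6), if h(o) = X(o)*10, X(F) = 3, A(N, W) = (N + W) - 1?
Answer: -180 + 30*√2 ≈ -137.57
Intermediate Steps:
A(N, W) = -1 + N + W
h(o) = 30 (h(o) = 3*10 = 30)
Z(r) = √(-1 + 3*r) (Z(r) = √(r + (-1 + r + r)) = √(r + (-1 + 2*r)) = √(-1 + 3*r))
h(99)*(Z(1) - 1*6) = 30*(√(-1 + 3*1) - 1*6) = 30*(√(-1 + 3) - 6) = 30*(√2 - 6) = 30*(-6 + √2) = -180 + 30*√2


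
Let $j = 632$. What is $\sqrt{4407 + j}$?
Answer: $\sqrt{5039} \approx 70.986$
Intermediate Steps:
$\sqrt{4407 + j} = \sqrt{4407 + 632} = \sqrt{5039}$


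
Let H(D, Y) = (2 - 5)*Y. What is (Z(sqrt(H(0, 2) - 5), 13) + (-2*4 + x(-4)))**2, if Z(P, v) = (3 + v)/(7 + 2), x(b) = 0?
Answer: 3136/81 ≈ 38.716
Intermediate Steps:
H(D, Y) = -3*Y
Z(P, v) = 1/3 + v/9 (Z(P, v) = (3 + v)/9 = (3 + v)*(1/9) = 1/3 + v/9)
(Z(sqrt(H(0, 2) - 5), 13) + (-2*4 + x(-4)))**2 = ((1/3 + (1/9)*13) + (-2*4 + 0))**2 = ((1/3 + 13/9) + (-8 + 0))**2 = (16/9 - 8)**2 = (-56/9)**2 = 3136/81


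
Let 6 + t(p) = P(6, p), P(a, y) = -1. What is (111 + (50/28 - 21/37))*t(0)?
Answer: -58129/74 ≈ -785.53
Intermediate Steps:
t(p) = -7 (t(p) = -6 - 1 = -7)
(111 + (50/28 - 21/37))*t(0) = (111 + (50/28 - 21/37))*(-7) = (111 + (50*(1/28) - 21*1/37))*(-7) = (111 + (25/14 - 21/37))*(-7) = (111 + 631/518)*(-7) = (58129/518)*(-7) = -58129/74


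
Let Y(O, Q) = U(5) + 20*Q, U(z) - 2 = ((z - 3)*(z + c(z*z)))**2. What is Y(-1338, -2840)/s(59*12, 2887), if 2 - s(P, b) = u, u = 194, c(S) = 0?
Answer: 28349/96 ≈ 295.30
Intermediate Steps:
s(P, b) = -192 (s(P, b) = 2 - 1*194 = 2 - 194 = -192)
U(z) = 2 + z**2*(-3 + z)**2 (U(z) = 2 + ((z - 3)*(z + 0))**2 = 2 + ((-3 + z)*z)**2 = 2 + (z*(-3 + z))**2 = 2 + z**2*(-3 + z)**2)
Y(O, Q) = 102 + 20*Q (Y(O, Q) = (2 + 5**2*(-3 + 5)**2) + 20*Q = (2 + 25*2**2) + 20*Q = (2 + 25*4) + 20*Q = (2 + 100) + 20*Q = 102 + 20*Q)
Y(-1338, -2840)/s(59*12, 2887) = (102 + 20*(-2840))/(-192) = (102 - 56800)*(-1/192) = -56698*(-1/192) = 28349/96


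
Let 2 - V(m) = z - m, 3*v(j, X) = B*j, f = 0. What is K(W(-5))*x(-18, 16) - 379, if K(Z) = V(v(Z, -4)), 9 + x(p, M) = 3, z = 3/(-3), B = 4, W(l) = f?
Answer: -397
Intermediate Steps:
W(l) = 0
z = -1 (z = 3*(-1/3) = -1)
v(j, X) = 4*j/3 (v(j, X) = (4*j)/3 = 4*j/3)
x(p, M) = -6 (x(p, M) = -9 + 3 = -6)
V(m) = 3 + m (V(m) = 2 - (-1 - m) = 2 + (1 + m) = 3 + m)
K(Z) = 3 + 4*Z/3
K(W(-5))*x(-18, 16) - 379 = (3 + (4/3)*0)*(-6) - 379 = (3 + 0)*(-6) - 379 = 3*(-6) - 379 = -18 - 379 = -397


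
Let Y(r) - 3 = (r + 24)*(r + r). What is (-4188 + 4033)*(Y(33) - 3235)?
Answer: -82150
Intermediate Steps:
Y(r) = 3 + 2*r*(24 + r) (Y(r) = 3 + (r + 24)*(r + r) = 3 + (24 + r)*(2*r) = 3 + 2*r*(24 + r))
(-4188 + 4033)*(Y(33) - 3235) = (-4188 + 4033)*((3 + 2*33² + 48*33) - 3235) = -155*((3 + 2*1089 + 1584) - 3235) = -155*((3 + 2178 + 1584) - 3235) = -155*(3765 - 3235) = -155*530 = -82150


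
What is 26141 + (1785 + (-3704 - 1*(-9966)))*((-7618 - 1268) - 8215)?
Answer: -137585606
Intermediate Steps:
26141 + (1785 + (-3704 - 1*(-9966)))*((-7618 - 1268) - 8215) = 26141 + (1785 + (-3704 + 9966))*(-8886 - 8215) = 26141 + (1785 + 6262)*(-17101) = 26141 + 8047*(-17101) = 26141 - 137611747 = -137585606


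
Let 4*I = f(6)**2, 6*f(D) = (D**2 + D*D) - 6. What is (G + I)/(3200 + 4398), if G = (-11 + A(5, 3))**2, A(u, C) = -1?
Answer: 697/30392 ≈ 0.022934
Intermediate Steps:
f(D) = -1 + D**2/3 (f(D) = ((D**2 + D*D) - 6)/6 = ((D**2 + D**2) - 6)/6 = (2*D**2 - 6)/6 = (-6 + 2*D**2)/6 = -1 + D**2/3)
G = 144 (G = (-11 - 1)**2 = (-12)**2 = 144)
I = 121/4 (I = (-1 + (1/3)*6**2)**2/4 = (-1 + (1/3)*36)**2/4 = (-1 + 12)**2/4 = (1/4)*11**2 = (1/4)*121 = 121/4 ≈ 30.250)
(G + I)/(3200 + 4398) = (144 + 121/4)/(3200 + 4398) = (697/4)/7598 = (697/4)*(1/7598) = 697/30392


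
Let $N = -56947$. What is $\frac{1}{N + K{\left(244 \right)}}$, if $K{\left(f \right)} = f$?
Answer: $- \frac{1}{56703} \approx -1.7636 \cdot 10^{-5}$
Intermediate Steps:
$\frac{1}{N + K{\left(244 \right)}} = \frac{1}{-56947 + 244} = \frac{1}{-56703} = - \frac{1}{56703}$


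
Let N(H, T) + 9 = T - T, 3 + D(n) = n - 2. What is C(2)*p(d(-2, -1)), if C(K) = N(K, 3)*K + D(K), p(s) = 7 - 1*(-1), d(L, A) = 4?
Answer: -168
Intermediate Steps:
D(n) = -5 + n (D(n) = -3 + (n - 2) = -3 + (-2 + n) = -5 + n)
N(H, T) = -9 (N(H, T) = -9 + (T - T) = -9 + 0 = -9)
p(s) = 8 (p(s) = 7 + 1 = 8)
C(K) = -5 - 8*K (C(K) = -9*K + (-5 + K) = -5 - 8*K)
C(2)*p(d(-2, -1)) = (-5 - 8*2)*8 = (-5 - 16)*8 = -21*8 = -168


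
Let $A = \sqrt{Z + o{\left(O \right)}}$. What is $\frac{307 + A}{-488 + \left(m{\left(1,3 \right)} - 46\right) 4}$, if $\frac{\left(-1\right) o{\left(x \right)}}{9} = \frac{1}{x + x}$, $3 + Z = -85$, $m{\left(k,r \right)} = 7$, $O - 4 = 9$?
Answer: $- \frac{307}{644} - \frac{i \sqrt{59722}}{16744} \approx -0.47671 - 0.014595 i$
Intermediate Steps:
$O = 13$ ($O = 4 + 9 = 13$)
$Z = -88$ ($Z = -3 - 85 = -88$)
$o{\left(x \right)} = - \frac{9}{2 x}$ ($o{\left(x \right)} = - \frac{9}{x + x} = - \frac{9}{2 x}$)
$A = \frac{i \sqrt{59722}}{26}$ ($A = \sqrt{-88 - \frac{9}{2 \cdot 13}} = \sqrt{-88 - \frac{9}{26}} = \sqrt{- \frac{2297}{26}} = \frac{i \sqrt{59722}}{26} \approx 9.3993 i$)
$\frac{307 + A}{-488 + \left(m{\left(1,3 \right)} - 46\right) 4} = \frac{307 + \frac{i \sqrt{59722}}{26}}{-488 + \left(7 - 46\right) 4} = \frac{307 + \frac{i \sqrt{59722}}{26}}{-488 - 156} = \frac{307 + \frac{i \sqrt{59722}}{26}}{-644} = \left(307 + \frac{i \sqrt{59722}}{26}\right) \left(- \frac{1}{644}\right) = - \frac{307}{644} - \frac{i \sqrt{59722}}{16744}$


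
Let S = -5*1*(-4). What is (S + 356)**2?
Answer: 141376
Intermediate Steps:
S = 20 (S = -5*(-4) = 20)
(S + 356)**2 = (20 + 356)**2 = 376**2 = 141376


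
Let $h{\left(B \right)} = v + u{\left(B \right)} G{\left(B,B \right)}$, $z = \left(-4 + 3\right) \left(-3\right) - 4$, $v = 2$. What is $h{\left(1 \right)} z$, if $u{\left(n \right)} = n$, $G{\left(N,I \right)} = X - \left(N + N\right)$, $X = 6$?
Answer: $-6$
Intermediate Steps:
$G{\left(N,I \right)} = 6 - 2 N$ ($G{\left(N,I \right)} = 6 - \left(N + N\right) = 6 - 2 N$)
$z = -1$ ($z = \left(-1\right) \left(-3\right) - 4 = 3 - 4 = -1$)
$h{\left(B \right)} = 2 + B \left(6 - 2 B\right)$
$h{\left(1 \right)} z = \left(2 - 2 \left(-3 + 1\right)\right) \left(-1\right) = \left(2 - 2 \left(-2\right)\right) \left(-1\right) = \left(2 + 4\right) \left(-1\right) = 6 \left(-1\right) = -6$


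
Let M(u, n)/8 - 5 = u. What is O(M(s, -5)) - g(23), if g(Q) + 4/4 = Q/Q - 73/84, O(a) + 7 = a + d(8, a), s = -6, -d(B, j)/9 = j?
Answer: 4861/84 ≈ 57.869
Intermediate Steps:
d(B, j) = -9*j
M(u, n) = 40 + 8*u
O(a) = -7 - 8*a (O(a) = -7 + (a - 9*a) = -7 - 8*a)
g(Q) = -73/84 (g(Q) = -1 + (Q/Q - 73/84) = -1 + (1 - 73*1/84) = -1 + (1 - 73/84) = -1 + 11/84 = -73/84)
O(M(s, -5)) - g(23) = (-7 - 8*(40 + 8*(-6))) - 1*(-73/84) = (-7 - 8*(40 - 48)) + 73/84 = (-7 - 8*(-8)) + 73/84 = (-7 + 64) + 73/84 = 57 + 73/84 = 4861/84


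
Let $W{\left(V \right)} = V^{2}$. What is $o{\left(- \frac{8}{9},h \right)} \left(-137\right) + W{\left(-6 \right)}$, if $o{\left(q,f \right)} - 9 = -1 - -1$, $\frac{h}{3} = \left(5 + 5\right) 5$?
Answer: $-1197$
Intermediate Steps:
$h = 150$ ($h = 3 \left(5 + 5\right) 5 = 3 \cdot 10 \cdot 5 = 3 \cdot 50 = 150$)
$o{\left(q,f \right)} = 9$ ($o{\left(q,f \right)} = 9 - 0 = 9 + \left(-1 + 1\right) = 9 + 0 = 9$)
$o{\left(- \frac{8}{9},h \right)} \left(-137\right) + W{\left(-6 \right)} = 9 \left(-137\right) + \left(-6\right)^{2} = -1233 + 36 = -1197$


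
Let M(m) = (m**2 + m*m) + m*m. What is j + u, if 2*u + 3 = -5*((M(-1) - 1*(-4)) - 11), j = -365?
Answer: -713/2 ≈ -356.50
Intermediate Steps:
M(m) = 3*m**2 (M(m) = (m**2 + m**2) + m**2 = 2*m**2 + m**2 = 3*m**2)
u = 17/2 (u = -3/2 + (-5*((3*(-1)**2 - 1*(-4)) - 11))/2 = -3/2 + (-5*((3*1 + 4) - 11))/2 = -3/2 + (-5*((3 + 4) - 11))/2 = -3/2 + (-5*(7 - 11))/2 = -3/2 + (-5*(-4))/2 = -3/2 + (1/2)*20 = -3/2 + 10 = 17/2 ≈ 8.5000)
j + u = -365 + 17/2 = -713/2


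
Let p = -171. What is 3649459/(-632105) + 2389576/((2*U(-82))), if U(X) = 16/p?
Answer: -32286159886471/2528420 ≈ -1.2769e+7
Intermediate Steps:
U(X) = -16/171 (U(X) = 16/(-171) = 16*(-1/171) = -16/171)
3649459/(-632105) + 2389576/((2*U(-82))) = 3649459/(-632105) + 2389576/((2*(-16/171))) = 3649459*(-1/632105) + 2389576/(-32/171) = -3649459/632105 + 2389576*(-171/32) = -3649459/632105 - 51077187/4 = -32286159886471/2528420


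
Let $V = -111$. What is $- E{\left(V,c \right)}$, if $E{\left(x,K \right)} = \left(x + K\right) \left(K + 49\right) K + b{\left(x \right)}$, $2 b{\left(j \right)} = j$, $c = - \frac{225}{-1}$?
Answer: $- \frac{14056089}{2} \approx -7.028 \cdot 10^{6}$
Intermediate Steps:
$c = 225$ ($c = \left(-225\right) \left(-1\right) = 225$)
$b{\left(j \right)} = \frac{j}{2}$
$E{\left(x,K \right)} = \frac{x}{2} + K \left(49 + K\right) \left(K + x\right)$ ($E{\left(x,K \right)} = \left(x + K\right) \left(K + 49\right) K + \frac{x}{2} = \left(K + x\right) \left(49 + K\right) K + \frac{x}{2} = \left(49 + K\right) \left(K + x\right) K + \frac{x}{2} = K \left(49 + K\right) \left(K + x\right) + \frac{x}{2} = \frac{x}{2} + K \left(49 + K\right) \left(K + x\right)$)
$- E{\left(V,c \right)} = - (225^{3} + \frac{1}{2} \left(-111\right) + 49 \cdot 225^{2} - 111 \cdot 225^{2} + 49 \cdot 225 \left(-111\right)) = - (11390625 - \frac{111}{2} + 49 \cdot 50625 - 5619375 - 1223775) = - (11390625 - \frac{111}{2} + 2480625 - 5619375 - 1223775) = \left(-1\right) \frac{14056089}{2} = - \frac{14056089}{2}$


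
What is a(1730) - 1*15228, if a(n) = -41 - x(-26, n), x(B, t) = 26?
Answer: -15295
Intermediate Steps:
a(n) = -67 (a(n) = -41 - 1*26 = -41 - 26 = -67)
a(1730) - 1*15228 = -67 - 1*15228 = -67 - 15228 = -15295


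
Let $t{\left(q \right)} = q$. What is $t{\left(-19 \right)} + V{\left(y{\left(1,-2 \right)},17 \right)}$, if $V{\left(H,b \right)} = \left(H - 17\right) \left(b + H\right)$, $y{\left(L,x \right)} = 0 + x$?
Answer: $-304$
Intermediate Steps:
$y{\left(L,x \right)} = x$
$V{\left(H,b \right)} = \left(-17 + H\right) \left(H + b\right)$
$t{\left(-19 \right)} + V{\left(y{\left(1,-2 \right)},17 \right)} = -19 - \left(289 - 4\right) = -19 + \left(4 + 34 - 289 - 34\right) = -19 - 285 = -304$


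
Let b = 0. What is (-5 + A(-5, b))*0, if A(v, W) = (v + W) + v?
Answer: 0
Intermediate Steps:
A(v, W) = W + 2*v (A(v, W) = (W + v) + v = W + 2*v)
(-5 + A(-5, b))*0 = (-5 + (0 + 2*(-5)))*0 = (-5 + (0 - 10))*0 = (-5 - 10)*0 = -15*0 = 0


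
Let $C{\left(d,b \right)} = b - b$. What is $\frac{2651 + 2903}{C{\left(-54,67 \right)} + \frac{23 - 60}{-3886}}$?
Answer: $\frac{21582844}{37} \approx 5.8332 \cdot 10^{5}$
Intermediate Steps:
$C{\left(d,b \right)} = 0$
$\frac{2651 + 2903}{C{\left(-54,67 \right)} + \frac{23 - 60}{-3886}} = \frac{2651 + 2903}{0 + \frac{23 - 60}{-3886}} = \frac{5554}{0 + \left(23 - 60\right) \left(- \frac{1}{3886}\right)} = \frac{5554}{0 - - \frac{37}{3886}} = \frac{5554}{0 + \frac{37}{3886}} = \frac{5554}{\frac{37}{3886}} = 5554 \cdot \frac{3886}{37} = \frac{21582844}{37}$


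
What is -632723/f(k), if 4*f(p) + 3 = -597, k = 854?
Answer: 632723/150 ≈ 4218.2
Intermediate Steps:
f(p) = -150 (f(p) = -3/4 + (1/4)*(-597) = -3/4 - 597/4 = -150)
-632723/f(k) = -632723/(-150) = -632723*(-1/150) = 632723/150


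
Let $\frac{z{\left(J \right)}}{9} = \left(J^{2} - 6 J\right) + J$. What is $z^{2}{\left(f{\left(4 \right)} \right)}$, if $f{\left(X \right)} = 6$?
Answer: $2916$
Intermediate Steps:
$z{\left(J \right)} = - 45 J + 9 J^{2}$ ($z{\left(J \right)} = 9 \left(\left(J^{2} - 6 J\right) + J\right) = 9 \left(J^{2} - 5 J\right) = - 45 J + 9 J^{2}$)
$z^{2}{\left(f{\left(4 \right)} \right)} = \left(9 \cdot 6 \left(-5 + 6\right)\right)^{2} = \left(9 \cdot 6 \cdot 1\right)^{2} = 54^{2} = 2916$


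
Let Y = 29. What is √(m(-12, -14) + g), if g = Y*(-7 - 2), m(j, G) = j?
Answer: I*√273 ≈ 16.523*I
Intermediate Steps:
g = -261 (g = 29*(-7 - 2) = 29*(-9) = -261)
√(m(-12, -14) + g) = √(-12 - 261) = √(-273) = I*√273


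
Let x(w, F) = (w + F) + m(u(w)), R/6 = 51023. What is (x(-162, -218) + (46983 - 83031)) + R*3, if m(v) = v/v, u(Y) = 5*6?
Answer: 881987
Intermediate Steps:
u(Y) = 30
R = 306138 (R = 6*51023 = 306138)
m(v) = 1
x(w, F) = 1 + F + w (x(w, F) = (w + F) + 1 = (F + w) + 1 = 1 + F + w)
(x(-162, -218) + (46983 - 83031)) + R*3 = ((1 - 218 - 162) + (46983 - 83031)) + 306138*3 = (-379 - 36048) + 918414 = -36427 + 918414 = 881987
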